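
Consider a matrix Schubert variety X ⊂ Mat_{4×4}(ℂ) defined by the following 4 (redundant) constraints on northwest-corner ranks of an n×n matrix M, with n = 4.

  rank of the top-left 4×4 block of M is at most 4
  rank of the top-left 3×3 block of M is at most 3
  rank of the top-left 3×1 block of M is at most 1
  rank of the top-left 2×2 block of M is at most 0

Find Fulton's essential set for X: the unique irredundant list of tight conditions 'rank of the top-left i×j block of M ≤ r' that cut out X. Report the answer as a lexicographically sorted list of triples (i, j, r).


Rank table r_w(4×4) implied by the 4 constraints:

  0  0  1  1
  0  0  1  2
  1  1  2  3
  1  2  3  4

hence w(1..4) = (3, 4, 1, 2).

ℓ(w)=4; the 1 essential cell (i,j,r):

[(2, 2, 0)]


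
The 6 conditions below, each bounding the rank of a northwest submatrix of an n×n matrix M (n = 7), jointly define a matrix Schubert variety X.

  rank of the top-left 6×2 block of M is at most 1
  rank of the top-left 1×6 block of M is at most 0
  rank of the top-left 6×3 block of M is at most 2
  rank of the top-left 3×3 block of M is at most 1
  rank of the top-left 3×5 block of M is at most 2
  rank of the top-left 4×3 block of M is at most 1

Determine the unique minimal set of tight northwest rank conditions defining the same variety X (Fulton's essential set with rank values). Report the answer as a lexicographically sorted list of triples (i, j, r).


The tightest implied rank at each (i,j), from the 6 conditions:

  i=1: 0 0 0 0 0 0 1
  i=2: 1 1 1 1 1 1 2
  i=3: 1 1 1 2 2 2 3
  i=4: 1 1 1 2 3 3 4
  i=5: 1 1 2 3 4 4 5
  i=6: 1 1 2 3 4 5 6
  i=7: 1 2 3 4 5 6 7

reading off 1-entries of Δ²R: w = (7, 1, 4, 5, 3, 6, 2).

|D(w)|=12, |Ess(w)|=3:

[(1, 6, 0), (4, 3, 1), (6, 2, 1)]


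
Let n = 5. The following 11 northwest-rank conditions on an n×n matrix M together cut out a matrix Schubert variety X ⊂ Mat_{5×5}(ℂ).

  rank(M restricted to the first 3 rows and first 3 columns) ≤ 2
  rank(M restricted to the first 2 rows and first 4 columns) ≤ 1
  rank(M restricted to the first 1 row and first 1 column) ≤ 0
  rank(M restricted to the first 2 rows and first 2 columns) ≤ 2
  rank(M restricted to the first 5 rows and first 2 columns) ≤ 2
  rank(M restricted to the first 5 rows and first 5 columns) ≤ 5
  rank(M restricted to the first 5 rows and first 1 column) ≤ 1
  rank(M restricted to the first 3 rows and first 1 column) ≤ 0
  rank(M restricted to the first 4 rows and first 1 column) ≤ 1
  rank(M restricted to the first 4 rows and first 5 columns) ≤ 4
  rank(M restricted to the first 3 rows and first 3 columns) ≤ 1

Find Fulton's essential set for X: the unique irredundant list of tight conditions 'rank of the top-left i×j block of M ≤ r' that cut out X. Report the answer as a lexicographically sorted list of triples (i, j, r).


Computing R[i][j] = min implied NW-rank bound (n=5, 11 conditions):

  i=1: 0  1  1  1  1
  i=2: 0  1  1  1  2
  i=3: 0  1  1  2  3
  i=4: 1  2  2  3  4
  i=5: 1  2  3  4  5

reading off 1-entries of Δ²R: w = (2, 5, 4, 1, 3).

Fulton essential set (3 of the 6 Rothe cells):

[(2, 4, 1), (3, 1, 0), (3, 3, 1)]


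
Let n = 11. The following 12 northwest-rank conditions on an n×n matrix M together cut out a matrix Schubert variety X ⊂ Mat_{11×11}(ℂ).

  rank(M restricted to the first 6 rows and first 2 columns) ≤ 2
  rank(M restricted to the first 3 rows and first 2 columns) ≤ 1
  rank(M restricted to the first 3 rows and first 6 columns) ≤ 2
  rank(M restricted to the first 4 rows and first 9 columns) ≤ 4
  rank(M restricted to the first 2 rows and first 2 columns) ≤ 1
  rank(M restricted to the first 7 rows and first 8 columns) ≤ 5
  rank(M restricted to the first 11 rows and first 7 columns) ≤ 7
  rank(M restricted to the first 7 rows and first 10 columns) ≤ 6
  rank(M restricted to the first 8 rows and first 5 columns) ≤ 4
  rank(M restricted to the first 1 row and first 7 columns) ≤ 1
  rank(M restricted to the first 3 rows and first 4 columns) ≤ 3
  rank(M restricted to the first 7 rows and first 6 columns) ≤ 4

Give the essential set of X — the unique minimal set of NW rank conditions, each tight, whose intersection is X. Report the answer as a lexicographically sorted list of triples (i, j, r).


The tightest implied rank at each (i,j), from the 12 conditions:

  i=1: 1, 1, 1, 1, 1, 1, 1, 1, 1, 1, 1
  i=2: 1, 1, 2, 2, 2, 2, 2, 2, 2, 2, 2
  i=3: 1, 1, 2, 2, 2, 2, 3, 3, 3, 3, 3
  i=4: 1, 2, 3, 3, 3, 3, 4, 4, 4, 4, 4
  i=5: 1, 2, 3, 4, 4, 4, 5, 5, 5, 5, 5
  i=6: 1, 2, 3, 4, 4, 4, 5, 5, 6, 6, 6
  i=7: 1, 2, 3, 4, 4, 4, 5, 5, 6, 6, 7
  i=8: 1, 2, 3, 4, 4, 5, 6, 6, 7, 7, 8
  i=9: 1, 2, 3, 4, 5, 6, 7, 7, 8, 8, 9
  i=10: 1, 2, 3, 4, 5, 6, 7, 8, 9, 9, 10
  i=11: 1, 2, 3, 4, 5, 6, 7, 8, 9, 10, 11

giving w = (1, 3, 7, 2, 4, 9, 11, 6, 5, 8, 10) via Δ²R.

Fulton essential set (6 of the 13 Rothe cells):

[(3, 2, 1), (3, 6, 2), (7, 6, 4), (7, 8, 5), (7, 10, 6), (8, 5, 4)]


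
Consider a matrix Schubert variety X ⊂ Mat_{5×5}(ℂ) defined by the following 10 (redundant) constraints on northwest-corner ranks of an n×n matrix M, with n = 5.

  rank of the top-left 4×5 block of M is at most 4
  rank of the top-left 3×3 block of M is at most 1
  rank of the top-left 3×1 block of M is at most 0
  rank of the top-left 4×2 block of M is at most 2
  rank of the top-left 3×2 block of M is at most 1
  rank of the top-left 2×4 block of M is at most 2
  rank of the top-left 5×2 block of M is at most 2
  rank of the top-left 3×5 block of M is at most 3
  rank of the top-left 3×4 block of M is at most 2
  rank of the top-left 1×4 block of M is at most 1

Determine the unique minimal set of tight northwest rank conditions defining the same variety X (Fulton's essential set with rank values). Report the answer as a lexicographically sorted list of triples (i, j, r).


Rank table r_w(5×5) implied by the 10 constraints:

  R[1]: 0 1 1 1 1
  R[2]: 0 1 1 2 2
  R[3]: 0 1 1 2 3
  R[4]: 1 2 2 3 4
  R[5]: 1 2 3 4 5

hence w(1..5) = (2, 4, 5, 1, 3).

2 SE-corners of the 5-cell Rothe diagram give Ess(w):

[(3, 1, 0), (3, 3, 1)]


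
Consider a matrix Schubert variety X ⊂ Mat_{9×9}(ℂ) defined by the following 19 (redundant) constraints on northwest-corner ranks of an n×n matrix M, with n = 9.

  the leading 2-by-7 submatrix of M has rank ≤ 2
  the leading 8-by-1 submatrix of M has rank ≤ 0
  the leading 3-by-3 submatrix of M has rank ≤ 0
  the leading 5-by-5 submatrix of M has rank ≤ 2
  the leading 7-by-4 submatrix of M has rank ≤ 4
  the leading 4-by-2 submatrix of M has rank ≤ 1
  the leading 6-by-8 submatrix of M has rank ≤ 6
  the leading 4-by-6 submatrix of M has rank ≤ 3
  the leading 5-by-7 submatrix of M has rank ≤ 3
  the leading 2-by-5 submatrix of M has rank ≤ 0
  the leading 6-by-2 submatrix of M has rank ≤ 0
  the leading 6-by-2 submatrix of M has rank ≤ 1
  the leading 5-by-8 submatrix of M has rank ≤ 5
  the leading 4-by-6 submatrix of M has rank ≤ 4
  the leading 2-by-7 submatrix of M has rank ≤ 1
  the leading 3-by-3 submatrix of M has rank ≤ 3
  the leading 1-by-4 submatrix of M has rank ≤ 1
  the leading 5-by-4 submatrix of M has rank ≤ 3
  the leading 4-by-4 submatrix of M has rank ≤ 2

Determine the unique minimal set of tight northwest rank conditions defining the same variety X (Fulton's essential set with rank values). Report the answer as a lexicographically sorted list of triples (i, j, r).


Propagating the 19 rank bounds to every northwest block:

  i=1: 0  0  0  0  0  1  1  1  1
  i=2: 0  0  0  0  0  1  1  2  2
  i=3: 0  0  0  1  1  2  2  3  3
  i=4: 0  0  1  2  2  3  3  4  4
  i=5: 0  0  1  2  2  3  3  4  5
  i=6: 0  0  1  2  3  4  4  5  6
  i=7: 0  1  2  3  4  5  5  6  7
  i=8: 0  1  2  3  4  5  6  7  8
  i=9: 1  2  3  4  5  6  7  8  9

giving w = (6, 8, 4, 3, 9, 5, 2, 7, 1) via Δ²R.

ℓ(w)=24; the 7 essential cells (i,j,r):

[(2, 5, 0), (2, 7, 1), (3, 3, 0), (5, 5, 2), (5, 7, 3), (6, 2, 0), (8, 1, 0)]


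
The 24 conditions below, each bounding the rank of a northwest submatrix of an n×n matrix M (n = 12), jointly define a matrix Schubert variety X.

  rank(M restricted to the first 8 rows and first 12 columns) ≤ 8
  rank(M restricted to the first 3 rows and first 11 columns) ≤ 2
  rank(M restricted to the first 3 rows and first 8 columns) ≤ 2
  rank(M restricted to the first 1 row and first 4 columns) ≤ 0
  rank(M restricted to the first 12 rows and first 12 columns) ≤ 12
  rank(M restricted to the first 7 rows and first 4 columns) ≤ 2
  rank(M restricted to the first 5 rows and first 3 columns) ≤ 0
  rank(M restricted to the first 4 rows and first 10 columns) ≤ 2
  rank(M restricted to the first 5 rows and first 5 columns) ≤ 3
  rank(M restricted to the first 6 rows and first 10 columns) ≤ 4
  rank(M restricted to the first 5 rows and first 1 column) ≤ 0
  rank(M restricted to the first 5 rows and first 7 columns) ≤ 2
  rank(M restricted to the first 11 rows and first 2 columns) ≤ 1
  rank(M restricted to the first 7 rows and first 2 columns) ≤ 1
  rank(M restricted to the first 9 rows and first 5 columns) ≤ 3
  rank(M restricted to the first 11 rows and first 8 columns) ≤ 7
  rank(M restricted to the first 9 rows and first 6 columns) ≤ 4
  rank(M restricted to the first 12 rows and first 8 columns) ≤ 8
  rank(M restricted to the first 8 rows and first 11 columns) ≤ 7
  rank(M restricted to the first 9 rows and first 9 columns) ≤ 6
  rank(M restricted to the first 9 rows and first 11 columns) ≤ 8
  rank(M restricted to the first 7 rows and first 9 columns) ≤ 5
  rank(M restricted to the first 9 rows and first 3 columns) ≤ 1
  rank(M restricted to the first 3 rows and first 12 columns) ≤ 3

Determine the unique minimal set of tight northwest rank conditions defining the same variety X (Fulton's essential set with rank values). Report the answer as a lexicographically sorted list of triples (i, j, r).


The tightest implied rank at each (i,j), from the 24 conditions:

  row 1: 0, 0, 0, 0, 1, 1, 1, 1, 1, 1, 1, 1
  row 2: 0, 0, 0, 1, 2, 2, 2, 2, 2, 2, 2, 2
  row 3: 0, 0, 0, 1, 2, 2, 2, 2, 2, 2, 2, 3
  row 4: 0, 0, 0, 1, 2, 2, 2, 2, 2, 2, 3, 4
  row 5: 0, 0, 0, 1, 2, 2, 2, 3, 3, 3, 4, 5
  row 6: 1, 1, 1, 2, 3, 3, 3, 4, 4, 4, 5, 6
  row 7: 1, 1, 1, 2, 3, 4, 4, 5, 5, 5, 6, 7
  row 8: 1, 1, 1, 2, 3, 4, 5, 6, 6, 6, 7, 8
  row 9: 1, 1, 1, 2, 3, 4, 5, 6, 6, 7, 8, 9
  row 10: 1, 1, 2, 3, 4, 5, 6, 7, 7, 8, 9, 10
  row 11: 1, 1, 2, 3, 4, 5, 6, 7, 8, 9, 10, 11
  row 12: 1, 2, 3, 4, 5, 6, 7, 8, 9, 10, 11, 12

giving w = (5, 4, 12, 11, 8, 1, 6, 7, 10, 3, 9, 2) via Δ²R.

8 SE-corners of the 38-cell Rothe diagram give Ess(w):

[(1, 4, 0), (3, 11, 2), (4, 10, 2), (5, 3, 0), (5, 7, 2), (9, 3, 1), (9, 9, 6), (11, 2, 1)]


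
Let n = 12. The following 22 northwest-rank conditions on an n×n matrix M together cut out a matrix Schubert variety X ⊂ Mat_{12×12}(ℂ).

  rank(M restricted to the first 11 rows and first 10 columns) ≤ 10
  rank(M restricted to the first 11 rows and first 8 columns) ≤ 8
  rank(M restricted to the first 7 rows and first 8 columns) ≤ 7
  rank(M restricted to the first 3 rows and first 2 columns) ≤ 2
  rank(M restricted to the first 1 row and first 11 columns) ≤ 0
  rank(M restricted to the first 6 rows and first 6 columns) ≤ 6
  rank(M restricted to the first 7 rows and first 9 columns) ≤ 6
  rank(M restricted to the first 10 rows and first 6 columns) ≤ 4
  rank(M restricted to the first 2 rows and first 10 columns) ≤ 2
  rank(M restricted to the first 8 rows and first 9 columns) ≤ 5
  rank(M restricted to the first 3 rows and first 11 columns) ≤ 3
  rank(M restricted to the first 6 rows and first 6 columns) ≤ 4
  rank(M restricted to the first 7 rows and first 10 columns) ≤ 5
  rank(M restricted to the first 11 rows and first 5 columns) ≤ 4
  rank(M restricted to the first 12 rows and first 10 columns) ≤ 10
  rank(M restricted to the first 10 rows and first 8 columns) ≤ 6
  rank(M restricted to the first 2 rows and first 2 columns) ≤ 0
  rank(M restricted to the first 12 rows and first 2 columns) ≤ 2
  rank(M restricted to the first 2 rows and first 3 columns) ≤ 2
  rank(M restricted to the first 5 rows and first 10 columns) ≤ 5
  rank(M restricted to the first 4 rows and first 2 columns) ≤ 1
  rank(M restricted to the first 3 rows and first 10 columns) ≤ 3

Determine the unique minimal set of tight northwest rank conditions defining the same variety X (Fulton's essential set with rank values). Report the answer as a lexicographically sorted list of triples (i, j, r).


Propagating the 22 rank bounds to every northwest block:

  R[1]: 0, 0, 0, 0, 0, 0, 0, 0, 0, 0, 0, 1
  R[2]: 0, 0, 1, 1, 1, 1, 1, 1, 1, 1, 1, 2
  R[3]: 1, 1, 2, 2, 2, 2, 2, 2, 2, 2, 2, 3
  R[4]: 1, 1, 2, 3, 3, 3, 3, 3, 3, 3, 3, 4
  R[5]: 1, 2, 3, 4, 4, 4, 4, 4, 4, 4, 4, 5
  R[6]: 1, 2, 3, 4, 4, 4, 5, 5, 5, 5, 5, 6
  R[7]: 1, 2, 3, 4, 4, 4, 5, 5, 5, 5, 6, 7
  R[8]: 1, 2, 3, 4, 4, 4, 5, 5, 5, 6, 7, 8
  R[9]: 1, 2, 3, 4, 4, 4, 5, 6, 6, 7, 8, 9
  R[10]: 1, 2, 3, 4, 4, 4, 5, 6, 7, 8, 9, 10
  R[11]: 1, 2, 3, 4, 4, 5, 6, 7, 8, 9, 10, 11
  R[12]: 1, 2, 3, 4, 5, 6, 7, 8, 9, 10, 11, 12

second differences of R give the permutation w = (12, 3, 1, 4, 2, 7, 11, 10, 8, 9, 6, 5).

|D(w)|=30, |Ess(w)|=7:

[(1, 11, 0), (2, 2, 0), (4, 2, 1), (7, 10, 5), (8, 9, 5), (10, 6, 4), (11, 5, 4)]


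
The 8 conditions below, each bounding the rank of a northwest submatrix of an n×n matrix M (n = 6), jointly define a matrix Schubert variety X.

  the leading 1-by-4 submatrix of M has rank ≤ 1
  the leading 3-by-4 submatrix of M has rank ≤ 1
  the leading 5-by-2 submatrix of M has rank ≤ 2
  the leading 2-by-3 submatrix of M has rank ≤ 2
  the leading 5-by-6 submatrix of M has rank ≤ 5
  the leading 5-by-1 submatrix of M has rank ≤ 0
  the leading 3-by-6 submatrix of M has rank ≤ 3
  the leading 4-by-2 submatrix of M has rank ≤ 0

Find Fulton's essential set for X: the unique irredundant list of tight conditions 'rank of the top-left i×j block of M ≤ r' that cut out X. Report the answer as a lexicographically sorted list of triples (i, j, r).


Reconstructing r_w from the 8 given conditions:

  R[1]: 0  0  1  1  1  1
  R[2]: 0  0  1  1  2  2
  R[3]: 0  0  1  1  2  3
  R[4]: 0  0  1  2  3  4
  R[5]: 0  1  2  3  4  5
  R[6]: 1  2  3  4  5  6

second differences of R give the permutation w = (3, 5, 6, 4, 2, 1).

ℓ(w)=11; the 3 essential cells (i,j,r):

[(3, 4, 1), (4, 2, 0), (5, 1, 0)]


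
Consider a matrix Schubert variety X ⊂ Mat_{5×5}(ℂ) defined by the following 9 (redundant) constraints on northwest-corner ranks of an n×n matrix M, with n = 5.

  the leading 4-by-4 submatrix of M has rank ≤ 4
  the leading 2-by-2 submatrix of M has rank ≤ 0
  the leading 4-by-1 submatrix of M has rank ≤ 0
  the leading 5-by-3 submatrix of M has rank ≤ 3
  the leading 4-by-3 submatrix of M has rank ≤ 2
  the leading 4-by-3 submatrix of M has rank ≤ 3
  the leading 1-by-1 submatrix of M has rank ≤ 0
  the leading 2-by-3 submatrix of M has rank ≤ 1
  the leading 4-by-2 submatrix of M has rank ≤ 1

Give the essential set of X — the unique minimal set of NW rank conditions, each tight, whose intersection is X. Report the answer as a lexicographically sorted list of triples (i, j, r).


Propagating the 9 rank bounds to every northwest block:

  i=1: 0 0 1 1 1
  i=2: 0 0 1 2 2
  i=3: 0 1 2 3 3
  i=4: 0 1 2 3 4
  i=5: 1 2 3 4 5

second differences of R give the permutation w = (3, 4, 2, 5, 1).

2 SE-corners of the 6-cell Rothe diagram give Ess(w):

[(2, 2, 0), (4, 1, 0)]


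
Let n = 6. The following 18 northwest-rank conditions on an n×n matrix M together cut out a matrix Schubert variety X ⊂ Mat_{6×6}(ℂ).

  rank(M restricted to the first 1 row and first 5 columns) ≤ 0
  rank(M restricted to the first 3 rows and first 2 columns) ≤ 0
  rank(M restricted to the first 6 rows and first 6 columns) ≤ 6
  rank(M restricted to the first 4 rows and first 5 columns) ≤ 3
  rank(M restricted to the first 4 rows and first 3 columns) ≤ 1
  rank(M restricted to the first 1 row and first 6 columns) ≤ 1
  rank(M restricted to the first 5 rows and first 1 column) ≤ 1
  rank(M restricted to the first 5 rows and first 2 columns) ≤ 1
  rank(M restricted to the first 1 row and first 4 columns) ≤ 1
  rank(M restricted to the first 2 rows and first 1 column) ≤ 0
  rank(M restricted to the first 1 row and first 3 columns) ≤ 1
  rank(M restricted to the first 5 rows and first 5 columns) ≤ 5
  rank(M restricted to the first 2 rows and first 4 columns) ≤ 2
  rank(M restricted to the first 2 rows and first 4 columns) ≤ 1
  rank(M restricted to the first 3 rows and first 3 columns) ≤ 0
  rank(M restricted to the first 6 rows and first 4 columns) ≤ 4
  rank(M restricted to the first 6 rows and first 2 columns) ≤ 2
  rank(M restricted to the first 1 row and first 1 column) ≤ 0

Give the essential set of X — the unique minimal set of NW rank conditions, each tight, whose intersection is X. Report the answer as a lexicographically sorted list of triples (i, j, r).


Computing R[i][j] = min implied NW-rank bound (n=6, 18 conditions):

  row 1: 0 | 0 | 0 | 0 | 0 | 1
  row 2: 0 | 0 | 0 | 1 | 1 | 2
  row 3: 0 | 0 | 0 | 1 | 2 | 3
  row 4: 1 | 1 | 1 | 2 | 3 | 4
  row 5: 1 | 1 | 2 | 3 | 4 | 5
  row 6: 1 | 2 | 3 | 4 | 5 | 6

second differences of R give the permutation w = (6, 4, 5, 1, 3, 2).

|D(w)|=12, |Ess(w)|=3:

[(1, 5, 0), (3, 3, 0), (5, 2, 1)]


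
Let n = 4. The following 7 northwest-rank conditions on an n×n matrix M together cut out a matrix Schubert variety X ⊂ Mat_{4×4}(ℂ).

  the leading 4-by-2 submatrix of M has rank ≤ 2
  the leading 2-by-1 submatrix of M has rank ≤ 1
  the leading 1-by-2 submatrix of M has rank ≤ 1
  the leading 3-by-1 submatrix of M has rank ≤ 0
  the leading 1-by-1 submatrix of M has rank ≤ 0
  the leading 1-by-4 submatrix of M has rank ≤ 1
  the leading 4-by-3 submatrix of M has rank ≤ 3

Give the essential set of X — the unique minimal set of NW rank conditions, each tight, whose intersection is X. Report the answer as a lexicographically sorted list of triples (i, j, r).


The tightest implied rank at each (i,j), from the 7 conditions:

  row 1: 0  1  1  1
  row 2: 0  1  2  2
  row 3: 0  1  2  3
  row 4: 1  2  3  4

hence w(1..4) = (2, 3, 4, 1).

ℓ(w)=3; the 1 essential cell (i,j,r):

[(3, 1, 0)]


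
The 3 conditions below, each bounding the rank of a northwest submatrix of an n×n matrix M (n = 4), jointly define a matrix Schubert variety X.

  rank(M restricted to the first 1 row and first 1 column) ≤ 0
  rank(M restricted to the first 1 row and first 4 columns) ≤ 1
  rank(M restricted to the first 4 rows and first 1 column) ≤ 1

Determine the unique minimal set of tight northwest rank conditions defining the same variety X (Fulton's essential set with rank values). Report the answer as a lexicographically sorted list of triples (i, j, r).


Rank table r_w(4×4) implied by the 3 constraints:

  row 1: 0, 1, 1, 1
  row 2: 1, 2, 2, 2
  row 3: 1, 2, 3, 3
  row 4: 1, 2, 3, 4

the unique w with this rank table is (2, 1, 3, 4).

Rothe diagram D(w) (1 cell), 1 SE-corner (essential condition):

[(1, 1, 0)]


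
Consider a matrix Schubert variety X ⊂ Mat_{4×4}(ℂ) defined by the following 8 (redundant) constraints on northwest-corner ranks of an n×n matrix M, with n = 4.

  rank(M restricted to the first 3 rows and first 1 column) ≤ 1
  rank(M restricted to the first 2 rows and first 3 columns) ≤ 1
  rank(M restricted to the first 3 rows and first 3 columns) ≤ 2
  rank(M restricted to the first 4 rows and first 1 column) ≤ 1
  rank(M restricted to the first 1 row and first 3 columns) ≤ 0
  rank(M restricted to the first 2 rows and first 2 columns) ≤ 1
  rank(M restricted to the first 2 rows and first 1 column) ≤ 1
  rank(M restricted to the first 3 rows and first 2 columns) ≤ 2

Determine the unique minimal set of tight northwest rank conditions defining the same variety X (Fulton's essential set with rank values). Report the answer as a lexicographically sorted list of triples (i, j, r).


Rank table r_w(4×4) implied by the 8 constraints:

  0 | 0 | 0 | 1
  1 | 1 | 1 | 2
  1 | 2 | 2 | 3
  1 | 2 | 3 | 4

second differences of R give the permutation w = (4, 1, 2, 3).

1 SE-corner of the 3-cell Rothe diagram gives Ess(w):

[(1, 3, 0)]


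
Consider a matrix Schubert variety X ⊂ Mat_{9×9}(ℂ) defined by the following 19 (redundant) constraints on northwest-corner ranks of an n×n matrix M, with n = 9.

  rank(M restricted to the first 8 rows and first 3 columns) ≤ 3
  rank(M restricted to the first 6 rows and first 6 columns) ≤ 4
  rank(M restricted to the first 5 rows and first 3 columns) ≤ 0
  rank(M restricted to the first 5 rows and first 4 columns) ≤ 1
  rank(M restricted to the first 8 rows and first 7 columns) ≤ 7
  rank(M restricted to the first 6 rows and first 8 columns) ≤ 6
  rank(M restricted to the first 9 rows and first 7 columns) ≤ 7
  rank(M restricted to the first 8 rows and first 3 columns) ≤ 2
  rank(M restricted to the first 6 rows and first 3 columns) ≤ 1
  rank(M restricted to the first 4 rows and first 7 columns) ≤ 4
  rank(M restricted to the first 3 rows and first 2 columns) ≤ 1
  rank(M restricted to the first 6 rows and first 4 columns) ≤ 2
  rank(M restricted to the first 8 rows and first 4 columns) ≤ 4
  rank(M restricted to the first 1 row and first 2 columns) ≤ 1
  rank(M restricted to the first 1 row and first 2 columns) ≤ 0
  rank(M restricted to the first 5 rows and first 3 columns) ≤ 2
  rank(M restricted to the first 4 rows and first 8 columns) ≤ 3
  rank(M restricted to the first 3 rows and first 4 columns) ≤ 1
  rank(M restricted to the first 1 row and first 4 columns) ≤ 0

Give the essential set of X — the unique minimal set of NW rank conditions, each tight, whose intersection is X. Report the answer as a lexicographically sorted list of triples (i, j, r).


Rank table r_w(9×9) implied by the 19 constraints:

  row 1: 0 | 0 | 0 | 0 | 1 | 1 | 1 | 1 | 1
  row 2: 0 | 0 | 0 | 1 | 2 | 2 | 2 | 2 | 2
  row 3: 0 | 0 | 0 | 1 | 2 | 3 | 3 | 3 | 3
  row 4: 0 | 0 | 0 | 1 | 2 | 3 | 3 | 3 | 4
  row 5: 0 | 0 | 0 | 1 | 2 | 3 | 4 | 4 | 5
  row 6: 1 | 1 | 1 | 2 | 3 | 4 | 5 | 5 | 6
  row 7: 1 | 2 | 2 | 3 | 4 | 5 | 6 | 6 | 7
  row 8: 1 | 2 | 2 | 3 | 4 | 5 | 6 | 7 | 8
  row 9: 1 | 2 | 3 | 4 | 5 | 6 | 7 | 8 | 9

giving w = (5, 4, 6, 9, 7, 1, 2, 8, 3) via Δ²R.

|D(w)|=19, |Ess(w)|=4:

[(1, 4, 0), (4, 8, 3), (5, 3, 0), (8, 3, 2)]


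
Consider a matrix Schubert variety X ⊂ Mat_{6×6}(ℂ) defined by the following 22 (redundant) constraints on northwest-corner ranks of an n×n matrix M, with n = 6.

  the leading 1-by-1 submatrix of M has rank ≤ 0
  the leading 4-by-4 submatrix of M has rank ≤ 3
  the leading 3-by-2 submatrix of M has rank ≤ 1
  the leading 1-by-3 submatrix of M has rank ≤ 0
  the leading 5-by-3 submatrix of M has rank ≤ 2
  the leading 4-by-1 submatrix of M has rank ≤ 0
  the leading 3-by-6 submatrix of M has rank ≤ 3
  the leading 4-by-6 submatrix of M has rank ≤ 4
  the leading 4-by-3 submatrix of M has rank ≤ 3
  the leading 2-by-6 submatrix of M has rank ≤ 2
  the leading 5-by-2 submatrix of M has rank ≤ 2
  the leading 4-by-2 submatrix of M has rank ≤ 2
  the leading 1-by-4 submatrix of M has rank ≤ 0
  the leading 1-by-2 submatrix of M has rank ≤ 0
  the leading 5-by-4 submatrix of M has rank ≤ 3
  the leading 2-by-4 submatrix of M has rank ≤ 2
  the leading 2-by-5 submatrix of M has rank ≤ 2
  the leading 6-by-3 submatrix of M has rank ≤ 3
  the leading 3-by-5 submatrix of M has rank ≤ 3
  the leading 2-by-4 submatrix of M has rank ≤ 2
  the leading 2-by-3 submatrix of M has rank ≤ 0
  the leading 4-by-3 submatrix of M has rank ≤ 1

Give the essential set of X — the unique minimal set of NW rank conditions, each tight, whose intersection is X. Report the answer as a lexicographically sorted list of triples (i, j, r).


Recovering R(i,j) via the rank-extension bound from the 22 conditions:

  i=1: 0 0 0 0 1 1
  i=2: 0 0 0 1 2 2
  i=3: 0 1 1 2 3 3
  i=4: 0 1 1 2 3 4
  i=5: 1 2 2 3 4 5
  i=6: 1 2 3 4 5 6

second differences of R give the permutation w = (5, 4, 2, 6, 1, 3).

D(w) has 10 cells with 4 SE-corners; essential set:

[(1, 4, 0), (2, 3, 0), (4, 1, 0), (4, 3, 1)]


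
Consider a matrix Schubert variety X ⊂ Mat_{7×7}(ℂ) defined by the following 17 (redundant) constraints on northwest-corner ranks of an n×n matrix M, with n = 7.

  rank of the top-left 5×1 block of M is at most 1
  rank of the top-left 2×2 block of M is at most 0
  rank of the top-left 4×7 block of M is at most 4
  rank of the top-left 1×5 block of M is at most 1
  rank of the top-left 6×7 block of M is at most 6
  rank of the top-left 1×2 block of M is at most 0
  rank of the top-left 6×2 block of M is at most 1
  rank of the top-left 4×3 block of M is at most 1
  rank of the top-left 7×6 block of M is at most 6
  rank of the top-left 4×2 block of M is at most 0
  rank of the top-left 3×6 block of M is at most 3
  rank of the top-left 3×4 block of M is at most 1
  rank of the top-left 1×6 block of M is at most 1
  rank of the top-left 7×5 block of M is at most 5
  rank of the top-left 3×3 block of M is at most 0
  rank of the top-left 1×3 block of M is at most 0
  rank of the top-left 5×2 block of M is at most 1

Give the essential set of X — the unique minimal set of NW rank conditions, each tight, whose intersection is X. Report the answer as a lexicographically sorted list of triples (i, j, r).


The tightest implied rank at each (i,j), from the 17 conditions:

  R[1]: 0 0 0 1 1 1 1
  R[2]: 0 0 0 1 2 2 2
  R[3]: 0 0 0 1 2 3 3
  R[4]: 0 0 1 2 3 4 4
  R[5]: 1 1 2 3 4 5 5
  R[6]: 1 1 2 3 4 5 6
  R[7]: 1 2 3 4 5 6 7

so w = (4, 5, 6, 3, 1, 7, 2).

Rothe diagram D(w) (12 cells), 3 SE-corners (essential conditions):

[(3, 3, 0), (4, 2, 0), (6, 2, 1)]


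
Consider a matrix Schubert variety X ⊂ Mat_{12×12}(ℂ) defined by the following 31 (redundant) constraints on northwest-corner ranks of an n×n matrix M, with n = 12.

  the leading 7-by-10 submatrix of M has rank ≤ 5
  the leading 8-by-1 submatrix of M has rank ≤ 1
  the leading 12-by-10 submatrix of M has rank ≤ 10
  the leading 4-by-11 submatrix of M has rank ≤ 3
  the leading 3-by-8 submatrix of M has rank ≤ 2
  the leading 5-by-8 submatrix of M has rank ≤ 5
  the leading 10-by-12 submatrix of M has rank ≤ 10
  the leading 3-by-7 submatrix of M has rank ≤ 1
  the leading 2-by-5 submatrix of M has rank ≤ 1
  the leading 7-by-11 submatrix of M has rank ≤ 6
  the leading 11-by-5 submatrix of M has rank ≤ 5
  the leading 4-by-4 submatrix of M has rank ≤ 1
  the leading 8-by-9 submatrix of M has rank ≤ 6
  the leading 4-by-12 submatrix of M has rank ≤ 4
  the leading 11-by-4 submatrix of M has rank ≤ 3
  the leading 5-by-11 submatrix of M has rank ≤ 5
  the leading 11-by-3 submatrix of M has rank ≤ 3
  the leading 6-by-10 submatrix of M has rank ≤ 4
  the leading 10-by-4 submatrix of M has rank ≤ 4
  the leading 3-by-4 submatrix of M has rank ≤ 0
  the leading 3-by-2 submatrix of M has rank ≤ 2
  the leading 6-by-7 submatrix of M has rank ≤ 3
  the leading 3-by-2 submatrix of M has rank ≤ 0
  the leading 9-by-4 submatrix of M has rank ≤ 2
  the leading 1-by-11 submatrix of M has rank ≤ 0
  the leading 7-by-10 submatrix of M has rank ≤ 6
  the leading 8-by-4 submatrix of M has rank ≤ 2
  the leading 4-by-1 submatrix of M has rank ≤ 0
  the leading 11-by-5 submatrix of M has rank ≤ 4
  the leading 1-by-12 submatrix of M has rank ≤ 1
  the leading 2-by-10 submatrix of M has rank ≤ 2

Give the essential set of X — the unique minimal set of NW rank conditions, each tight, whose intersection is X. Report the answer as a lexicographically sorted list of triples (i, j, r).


The tightest implied rank at each (i,j), from the 31 conditions:

  R[1]: 0 0 0 0 0 0 0 0 0 0 0 1
  R[2]: 0 0 0 0 1 1 1 1 1 1 1 2
  R[3]: 0 0 0 0 1 1 1 2 2 2 2 3
  R[4]: 0 1 1 1 2 2 2 3 3 3 3 4
  R[5]: 1 2 2 2 3 3 3 4 4 4 4 5
  R[6]: 1 2 2 2 3 3 3 4 4 4 5 6
  R[7]: 1 2 2 2 3 4 4 5 5 5 6 7
  R[8]: 1 2 2 2 3 4 5 6 6 6 7 8
  R[9]: 1 2 2 2 3 4 5 6 7 7 8 9
  R[10]: 1 2 3 3 4 5 6 7 8 8 9 10
  R[11]: 1 2 3 3 4 5 6 7 8 9 10 11
  R[12]: 1 2 3 4 5 6 7 8 9 10 11 12

second differences of R give the permutation w = (12, 5, 8, 2, 1, 11, 6, 7, 9, 3, 10, 4).

Rothe diagram D(w) (35 cells), 8 SE-corners (essential conditions):

[(1, 11, 0), (3, 4, 0), (3, 7, 1), (4, 1, 0), (6, 7, 3), (6, 10, 4), (9, 4, 2), (11, 4, 3)]


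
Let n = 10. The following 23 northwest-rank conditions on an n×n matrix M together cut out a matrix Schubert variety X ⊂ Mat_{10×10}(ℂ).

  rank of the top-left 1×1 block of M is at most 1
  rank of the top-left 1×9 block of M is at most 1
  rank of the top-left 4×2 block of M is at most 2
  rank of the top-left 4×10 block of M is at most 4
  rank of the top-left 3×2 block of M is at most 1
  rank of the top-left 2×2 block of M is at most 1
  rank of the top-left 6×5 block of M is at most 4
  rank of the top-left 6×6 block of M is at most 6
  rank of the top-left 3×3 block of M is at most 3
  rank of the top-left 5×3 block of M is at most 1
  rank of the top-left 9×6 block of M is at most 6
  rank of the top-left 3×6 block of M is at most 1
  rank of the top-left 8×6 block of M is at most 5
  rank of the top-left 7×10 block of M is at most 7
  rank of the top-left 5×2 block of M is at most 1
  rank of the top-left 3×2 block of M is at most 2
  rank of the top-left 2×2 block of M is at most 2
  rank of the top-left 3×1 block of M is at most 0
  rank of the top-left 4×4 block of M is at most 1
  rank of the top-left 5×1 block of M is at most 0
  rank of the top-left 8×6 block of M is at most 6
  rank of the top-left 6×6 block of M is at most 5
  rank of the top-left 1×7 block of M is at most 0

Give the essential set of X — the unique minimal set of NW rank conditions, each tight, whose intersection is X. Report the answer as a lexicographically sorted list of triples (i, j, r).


Rank table r_w(10×10) implied by the 23 constraints:

  i=1: 0 | 0 | 0 | 0 | 0 | 0 | 0 | 1 | 1 | 1
  i=2: 0 | 1 | 1 | 1 | 1 | 1 | 1 | 2 | 2 | 2
  i=3: 0 | 1 | 1 | 1 | 1 | 1 | 2 | 3 | 3 | 3
  i=4: 0 | 1 | 1 | 1 | 2 | 2 | 3 | 4 | 4 | 4
  i=5: 0 | 1 | 1 | 2 | 3 | 3 | 4 | 5 | 5 | 5
  i=6: 1 | 2 | 2 | 3 | 4 | 4 | 5 | 6 | 6 | 6
  i=7: 1 | 2 | 3 | 4 | 5 | 5 | 6 | 7 | 7 | 7
  i=8: 1 | 2 | 3 | 4 | 5 | 5 | 6 | 7 | 8 | 8
  i=9: 1 | 2 | 3 | 4 | 5 | 6 | 7 | 8 | 9 | 9
  i=10: 1 | 2 | 3 | 4 | 5 | 6 | 7 | 8 | 9 | 10

reading off 1-entries of Δ²R: w = (8, 2, 7, 5, 4, 1, 3, 9, 6, 10).

Rothe diagram D(w) (19 cells), 6 SE-corners (essential conditions):

[(1, 7, 0), (3, 6, 1), (4, 4, 1), (5, 1, 0), (5, 3, 1), (8, 6, 5)]


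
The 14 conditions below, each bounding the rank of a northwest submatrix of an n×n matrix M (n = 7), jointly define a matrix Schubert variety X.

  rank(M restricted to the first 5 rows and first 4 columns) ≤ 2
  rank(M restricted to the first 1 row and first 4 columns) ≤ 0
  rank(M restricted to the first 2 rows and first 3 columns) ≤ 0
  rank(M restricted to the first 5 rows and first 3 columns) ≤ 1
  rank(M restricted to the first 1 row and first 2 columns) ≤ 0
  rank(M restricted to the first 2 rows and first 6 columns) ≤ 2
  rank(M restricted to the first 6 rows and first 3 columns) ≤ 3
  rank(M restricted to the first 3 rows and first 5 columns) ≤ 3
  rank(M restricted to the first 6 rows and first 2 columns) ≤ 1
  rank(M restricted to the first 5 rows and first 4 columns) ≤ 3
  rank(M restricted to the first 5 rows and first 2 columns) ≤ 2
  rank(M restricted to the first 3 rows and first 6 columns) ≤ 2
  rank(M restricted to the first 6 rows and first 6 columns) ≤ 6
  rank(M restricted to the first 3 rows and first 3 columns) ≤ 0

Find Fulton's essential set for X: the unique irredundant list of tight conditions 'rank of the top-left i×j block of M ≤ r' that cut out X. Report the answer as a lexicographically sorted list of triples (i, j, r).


Recovering R(i,j) via the rank-extension bound from the 14 conditions:

  R[1]: 0  0  0  0  1  1  1
  R[2]: 0  0  0  1  2  2  2
  R[3]: 0  0  0  1  2  2  3
  R[4]: 1  1  1  2  3  3  4
  R[5]: 1  1  1  2  3  4  5
  R[6]: 1  1  2  3  4  5  6
  R[7]: 1  2  3  4  5  6  7

giving w = (5, 4, 7, 1, 6, 3, 2) via Δ²R.

|D(w)|=14, |Ess(w)|=5:

[(1, 4, 0), (3, 3, 0), (3, 6, 2), (5, 3, 1), (6, 2, 1)]


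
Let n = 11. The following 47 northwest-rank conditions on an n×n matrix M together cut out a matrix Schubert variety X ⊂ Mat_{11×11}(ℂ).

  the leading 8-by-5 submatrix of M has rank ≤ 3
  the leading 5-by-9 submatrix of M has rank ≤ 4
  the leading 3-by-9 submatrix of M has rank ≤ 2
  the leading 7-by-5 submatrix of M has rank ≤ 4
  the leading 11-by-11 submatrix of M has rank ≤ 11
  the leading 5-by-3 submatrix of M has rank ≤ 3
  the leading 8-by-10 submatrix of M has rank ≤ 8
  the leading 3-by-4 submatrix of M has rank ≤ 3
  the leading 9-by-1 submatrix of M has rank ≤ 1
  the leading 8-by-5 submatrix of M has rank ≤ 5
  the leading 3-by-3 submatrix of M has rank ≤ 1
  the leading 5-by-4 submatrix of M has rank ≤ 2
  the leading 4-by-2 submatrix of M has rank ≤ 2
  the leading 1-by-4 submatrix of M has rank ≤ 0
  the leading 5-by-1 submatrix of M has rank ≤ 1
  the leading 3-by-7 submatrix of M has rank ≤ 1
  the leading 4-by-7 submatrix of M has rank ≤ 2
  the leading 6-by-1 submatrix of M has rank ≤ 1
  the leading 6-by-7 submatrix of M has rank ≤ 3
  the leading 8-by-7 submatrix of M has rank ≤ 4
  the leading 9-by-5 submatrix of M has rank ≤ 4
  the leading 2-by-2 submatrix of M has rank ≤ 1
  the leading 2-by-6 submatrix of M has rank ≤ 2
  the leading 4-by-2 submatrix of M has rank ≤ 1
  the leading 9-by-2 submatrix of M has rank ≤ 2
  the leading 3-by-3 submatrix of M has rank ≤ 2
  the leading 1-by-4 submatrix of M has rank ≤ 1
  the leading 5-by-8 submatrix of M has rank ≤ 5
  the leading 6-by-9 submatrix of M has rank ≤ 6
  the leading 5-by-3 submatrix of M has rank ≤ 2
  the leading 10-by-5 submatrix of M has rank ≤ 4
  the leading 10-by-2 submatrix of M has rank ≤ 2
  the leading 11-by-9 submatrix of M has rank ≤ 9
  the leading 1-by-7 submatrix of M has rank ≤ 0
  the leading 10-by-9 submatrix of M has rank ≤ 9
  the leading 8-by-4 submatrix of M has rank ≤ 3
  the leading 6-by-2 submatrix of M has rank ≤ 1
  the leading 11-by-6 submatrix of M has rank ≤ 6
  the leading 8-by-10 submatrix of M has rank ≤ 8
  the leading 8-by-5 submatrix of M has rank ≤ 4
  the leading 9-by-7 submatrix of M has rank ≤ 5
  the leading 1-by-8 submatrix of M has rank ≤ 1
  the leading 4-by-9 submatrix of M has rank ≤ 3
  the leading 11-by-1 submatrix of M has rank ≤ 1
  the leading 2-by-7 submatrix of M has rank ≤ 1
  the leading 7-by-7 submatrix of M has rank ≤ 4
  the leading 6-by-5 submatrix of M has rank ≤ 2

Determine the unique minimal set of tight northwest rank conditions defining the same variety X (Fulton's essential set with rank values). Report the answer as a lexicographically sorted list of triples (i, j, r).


Propagating the 47 rank bounds to every northwest block:

  i=1: 0  0  0  0  0  0  0  1  1  1  1
  i=2: 1  1  1  1  1  1  1  2  2  2  2
  i=3: 1  1  1  1  1  1  1  2  2  3  3
  i=4: 1  1  2  2  2  2  2  3  3  4  4
  i=5: 1  1  2  2  2  3  3  4  4  5  5
  i=6: 1  1  2  2  2  3  3  4  5  6  6
  i=7: 1  2  3  3  3  4  4  5  6  7  7
  i=8: 1  2  3  3  3  4  4  5  6  7  8
  i=9: 1  2  3  4  4  5  5  6  7  8  9
  i=10: 1  2  3  4  4  5  6  7  8  9  10
  i=11: 1  2  3  4  5  6  7  8  9  10  11

hence w(1..11) = (8, 1, 10, 3, 6, 9, 2, 11, 4, 7, 5).

D(w) has 26 cells with 9 SE-corners; essential set:

[(1, 7, 0), (3, 7, 1), (3, 9, 2), (6, 2, 1), (6, 5, 2), (6, 7, 3), (8, 5, 3), (8, 7, 4), (10, 5, 4)]


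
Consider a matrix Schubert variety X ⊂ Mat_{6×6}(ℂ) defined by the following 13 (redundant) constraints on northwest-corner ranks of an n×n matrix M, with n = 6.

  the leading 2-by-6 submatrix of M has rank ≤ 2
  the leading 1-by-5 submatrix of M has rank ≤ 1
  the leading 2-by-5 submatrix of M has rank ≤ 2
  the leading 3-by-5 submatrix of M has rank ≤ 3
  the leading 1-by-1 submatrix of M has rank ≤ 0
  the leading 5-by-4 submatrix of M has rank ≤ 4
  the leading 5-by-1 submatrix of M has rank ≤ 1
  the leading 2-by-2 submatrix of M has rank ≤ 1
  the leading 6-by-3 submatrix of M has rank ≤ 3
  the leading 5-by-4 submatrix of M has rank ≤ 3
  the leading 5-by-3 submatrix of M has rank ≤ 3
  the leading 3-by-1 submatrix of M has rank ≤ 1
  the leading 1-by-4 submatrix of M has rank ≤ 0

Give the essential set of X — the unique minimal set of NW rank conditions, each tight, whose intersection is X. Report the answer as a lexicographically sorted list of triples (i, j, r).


Computing R[i][j] = min implied NW-rank bound (n=6, 13 conditions):

  row 1: 0, 0, 0, 0, 1, 1
  row 2: 1, 1, 1, 1, 2, 2
  row 3: 1, 2, 2, 2, 3, 3
  row 4: 1, 2, 3, 3, 4, 4
  row 5: 1, 2, 3, 3, 4, 5
  row 6: 1, 2, 3, 4, 5, 6

giving w = (5, 1, 2, 3, 6, 4) via Δ²R.

2 SE-corners of the 5-cell Rothe diagram give Ess(w):

[(1, 4, 0), (5, 4, 3)]


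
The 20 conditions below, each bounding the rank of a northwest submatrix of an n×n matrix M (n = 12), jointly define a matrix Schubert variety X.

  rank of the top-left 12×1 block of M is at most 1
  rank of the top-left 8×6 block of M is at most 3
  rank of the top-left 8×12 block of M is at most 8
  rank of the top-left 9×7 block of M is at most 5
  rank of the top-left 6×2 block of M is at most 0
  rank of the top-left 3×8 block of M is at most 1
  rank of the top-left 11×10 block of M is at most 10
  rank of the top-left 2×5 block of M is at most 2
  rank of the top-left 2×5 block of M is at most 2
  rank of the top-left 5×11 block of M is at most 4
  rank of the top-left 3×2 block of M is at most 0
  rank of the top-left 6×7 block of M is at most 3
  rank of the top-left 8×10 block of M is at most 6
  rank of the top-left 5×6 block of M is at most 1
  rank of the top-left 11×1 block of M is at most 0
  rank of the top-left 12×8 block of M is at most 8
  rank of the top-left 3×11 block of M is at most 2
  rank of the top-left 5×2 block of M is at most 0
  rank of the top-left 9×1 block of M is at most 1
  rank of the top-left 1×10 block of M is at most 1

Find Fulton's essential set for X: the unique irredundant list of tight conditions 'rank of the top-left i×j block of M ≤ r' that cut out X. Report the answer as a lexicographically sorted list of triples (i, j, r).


Rank table r_w(12×12) implied by the 20 constraints:

  0 0 1 1 1 1 1 1 1 1 1 1
  0 0 1 1 1 1 1 1 2 2 2 2
  0 0 1 1 1 1 1 1 2 2 2 3
  0 0 1 1 1 1 2 2 3 3 3 4
  0 0 1 1 1 1 2 3 4 4 4 5
  0 0 1 2 2 2 3 4 5 5 5 6
  0 1 2 3 3 3 4 5 6 6 6 7
  0 1 2 3 3 3 4 5 6 6 7 8
  0 1 2 3 4 4 5 6 7 7 8 9
  0 1 2 3 4 5 6 7 8 8 9 10
  0 1 2 3 4 5 6 7 8 9 10 11
  1 2 3 4 5 6 7 8 9 10 11 12

giving w = (3, 9, 12, 7, 8, 4, 2, 11, 5, 6, 10, 1) via Δ²R.

Fulton essential set (7 of the 38 Rothe cells):

[(3, 8, 1), (3, 11, 2), (5, 6, 1), (6, 2, 0), (8, 6, 3), (8, 10, 6), (11, 1, 0)]


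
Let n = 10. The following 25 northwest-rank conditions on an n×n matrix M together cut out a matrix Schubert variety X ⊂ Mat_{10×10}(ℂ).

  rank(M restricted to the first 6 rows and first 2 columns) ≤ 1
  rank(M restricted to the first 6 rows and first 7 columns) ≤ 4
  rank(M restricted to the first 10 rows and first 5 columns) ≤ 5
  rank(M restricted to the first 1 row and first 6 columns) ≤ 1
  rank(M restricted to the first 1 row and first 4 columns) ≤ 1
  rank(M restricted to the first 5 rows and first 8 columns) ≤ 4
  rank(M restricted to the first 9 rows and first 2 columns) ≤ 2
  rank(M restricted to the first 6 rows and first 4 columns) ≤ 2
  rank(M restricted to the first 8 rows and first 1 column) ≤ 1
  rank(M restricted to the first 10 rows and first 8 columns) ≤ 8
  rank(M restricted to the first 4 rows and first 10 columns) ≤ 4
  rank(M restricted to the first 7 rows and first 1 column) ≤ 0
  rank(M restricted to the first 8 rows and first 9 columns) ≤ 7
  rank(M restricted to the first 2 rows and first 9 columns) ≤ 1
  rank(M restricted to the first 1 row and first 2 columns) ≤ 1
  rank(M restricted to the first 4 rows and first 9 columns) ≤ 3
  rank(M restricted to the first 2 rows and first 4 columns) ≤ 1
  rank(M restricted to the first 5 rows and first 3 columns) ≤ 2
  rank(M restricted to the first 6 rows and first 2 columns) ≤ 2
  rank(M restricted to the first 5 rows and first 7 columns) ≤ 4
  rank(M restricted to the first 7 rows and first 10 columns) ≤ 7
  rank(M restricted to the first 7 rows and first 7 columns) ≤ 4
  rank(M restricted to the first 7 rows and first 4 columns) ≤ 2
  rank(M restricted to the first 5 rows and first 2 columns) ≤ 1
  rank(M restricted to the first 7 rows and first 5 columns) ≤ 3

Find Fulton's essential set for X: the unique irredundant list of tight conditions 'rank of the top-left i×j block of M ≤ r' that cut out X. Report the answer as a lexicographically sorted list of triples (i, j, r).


Recovering R(i,j) via the rank-extension bound from the 25 conditions:

  row 1: 0 1 1 1 1 1 1 1 1 1
  row 2: 0 1 1 1 1 1 1 1 1 2
  row 3: 0 1 2 2 2 2 2 2 2 3
  row 4: 0 1 2 2 3 3 3 3 3 4
  row 5: 0 1 2 2 3 4 4 4 4 5
  row 6: 0 1 2 2 3 4 4 5 5 6
  row 7: 0 1 2 2 3 4 4 5 6 7
  row 8: 1 2 3 3 4 5 5 6 7 8
  row 9: 1 2 3 4 5 6 6 7 8 9
  row 10: 1 2 3 4 5 6 7 8 9 10

so w = (2, 10, 3, 5, 6, 8, 9, 1, 4, 7).

ℓ(w)=20; the 4 essential cells (i,j,r):

[(2, 9, 1), (7, 1, 0), (7, 4, 2), (7, 7, 4)]
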